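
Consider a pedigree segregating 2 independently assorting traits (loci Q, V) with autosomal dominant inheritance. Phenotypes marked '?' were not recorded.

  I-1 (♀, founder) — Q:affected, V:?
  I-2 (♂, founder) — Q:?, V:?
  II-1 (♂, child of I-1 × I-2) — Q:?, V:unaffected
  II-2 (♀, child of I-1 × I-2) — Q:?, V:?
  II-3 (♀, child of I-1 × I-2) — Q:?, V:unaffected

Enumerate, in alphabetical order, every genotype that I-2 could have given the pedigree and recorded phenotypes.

Q/I-1 aff ·: Qq|QQ
Q/I-2 ? ·: qq|Qq|QQ
Q/II-1 ? I-1×I-2: qq|Qq|QQ
Q/II-2 ? I-1×I-2: qq|Qq|QQ
Q/II-3 ? I-1×I-2: qq|Qq|QQ
⇒ Q over [I-1,I-2,II-1,II-2,II-3]: 53 consistent
V/I-1 ? ·: vv|Vv
V/I-2 ? ·: vv|Vv
V/II-1 un I-1×I-2: vv
V/II-2 ? I-1×I-2: vv|Vv|VV
V/II-3 un I-1×I-2: vv
⇒ V over [I-1,I-2,II-1,II-2,II-3]: 8 consistent

I-2 ∈ {QQ Vv, QQ vv, Qq Vv, Qq vv, qq Vv, qq vv}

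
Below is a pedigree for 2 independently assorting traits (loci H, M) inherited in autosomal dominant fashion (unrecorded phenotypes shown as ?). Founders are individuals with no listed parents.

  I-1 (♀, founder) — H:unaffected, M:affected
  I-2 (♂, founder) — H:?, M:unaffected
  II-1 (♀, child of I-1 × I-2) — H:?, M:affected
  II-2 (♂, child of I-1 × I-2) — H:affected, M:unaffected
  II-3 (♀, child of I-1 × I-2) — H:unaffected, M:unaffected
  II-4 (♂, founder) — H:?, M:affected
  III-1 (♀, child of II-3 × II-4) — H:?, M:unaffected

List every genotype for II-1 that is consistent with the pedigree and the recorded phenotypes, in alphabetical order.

H/I-1 un ·: hh
H/I-2 ? ·: Hh
H/II-1 ? I-1×I-2: hh|Hh
H/II-2 aff I-1×I-2: Hh
H/II-3 un I-1×I-2: hh
H/II-4 ? ·: hh|Hh|HH
H/III-1 ? II-3×II-4: hh|Hh
⇒ H over [I-1,I-2,II-1,II-2,II-3,II-4,III-1]: 8 consistent
M/I-1 aff ·: Mm
M/I-2 un ·: mm
M/II-1 aff I-1×I-2: Mm
M/II-2 un I-1×I-2: mm
M/II-3 un I-1×I-2: mm
M/II-4 aff ·: Mm
M/III-1 un II-3×II-4: mm
⇒ M over [I-1,I-2,II-1,II-2,II-3,II-4,III-1]: 1 consistent

II-1 ∈ {Hh Mm, hh Mm}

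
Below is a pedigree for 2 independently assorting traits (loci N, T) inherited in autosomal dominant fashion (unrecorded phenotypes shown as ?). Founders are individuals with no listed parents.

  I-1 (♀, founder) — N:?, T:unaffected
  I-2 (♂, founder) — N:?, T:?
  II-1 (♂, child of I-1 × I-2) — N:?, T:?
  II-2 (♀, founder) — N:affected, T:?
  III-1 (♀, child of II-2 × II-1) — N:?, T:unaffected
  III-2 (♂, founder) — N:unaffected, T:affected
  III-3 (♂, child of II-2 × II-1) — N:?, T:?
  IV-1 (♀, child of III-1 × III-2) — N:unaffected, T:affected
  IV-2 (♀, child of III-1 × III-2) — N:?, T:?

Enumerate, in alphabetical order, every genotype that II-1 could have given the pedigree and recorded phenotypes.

II-1 ∈ {NN Tt, NN tt, Nn Tt, Nn tt, nn Tt, nn tt}

N/I-1 ? ·: nn|Nn|NN
N/I-2 ? ·: nn|Nn|NN
N/II-1 ? I-1×I-2: nn|Nn|NN
N/II-2 aff ·: Nn|NN
N/III-1 ? II-2×II-1: nn|Nn
N/III-2 un ·: nn
N/III-3 ? II-2×II-1: nn|Nn|NN
N/IV-1 un III-1×III-2: nn
N/IV-2 ? III-1×III-2: nn|Nn
⇒ N over [I-1,I-2,II-1,II-2,III-1,III-2,III-3,IV-1,IV-2]: 139 consistent
T/I-1 un ·: tt
T/I-2 ? ·: tt|Tt|TT
T/II-1 ? I-1×I-2: tt|Tt
T/II-2 ? ·: tt|Tt
T/III-1 un II-2×II-1: tt
T/III-2 aff ·: Tt|TT
T/III-3 ? II-2×II-1: tt|Tt|TT
T/IV-1 aff III-1×III-2: Tt
T/IV-2 ? III-1×III-2: tt|Tt
⇒ T over [I-1,I-2,II-1,II-2,III-1,III-2,III-3,IV-1,IV-2]: 48 consistent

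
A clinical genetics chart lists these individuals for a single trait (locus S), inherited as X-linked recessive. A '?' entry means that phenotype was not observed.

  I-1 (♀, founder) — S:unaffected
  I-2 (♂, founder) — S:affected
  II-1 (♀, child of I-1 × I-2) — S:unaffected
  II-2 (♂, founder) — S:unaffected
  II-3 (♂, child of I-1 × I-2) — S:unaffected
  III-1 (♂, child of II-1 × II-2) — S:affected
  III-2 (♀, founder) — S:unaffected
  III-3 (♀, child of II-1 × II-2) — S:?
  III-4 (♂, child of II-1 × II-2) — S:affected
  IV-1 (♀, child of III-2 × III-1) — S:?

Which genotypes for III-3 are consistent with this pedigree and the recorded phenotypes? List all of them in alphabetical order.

S/I-1 un ·: X^SX^S|X^SX^s
S/I-2 aff ·: X^sY
S/II-1 un I-1×I-2: X^SX^s
S/II-2 un ·: X^SY
S/II-3 un I-1×I-2: X^SY
S/III-1 aff II-1×II-2: X^sY
S/III-2 un ·: X^SX^S|X^SX^s
S/III-3 ? II-1×II-2: X^SX^S|X^SX^s
S/III-4 aff II-1×II-2: X^sY
S/IV-1 ? III-2×III-1: X^SX^s|X^sX^s
⇒ S over [I-1,I-2,II-1,II-2,II-3,III-1,III-2,III-3,III-4,IV-1]: 12 consistent

III-3 ∈ {X^SX^S, X^SX^s}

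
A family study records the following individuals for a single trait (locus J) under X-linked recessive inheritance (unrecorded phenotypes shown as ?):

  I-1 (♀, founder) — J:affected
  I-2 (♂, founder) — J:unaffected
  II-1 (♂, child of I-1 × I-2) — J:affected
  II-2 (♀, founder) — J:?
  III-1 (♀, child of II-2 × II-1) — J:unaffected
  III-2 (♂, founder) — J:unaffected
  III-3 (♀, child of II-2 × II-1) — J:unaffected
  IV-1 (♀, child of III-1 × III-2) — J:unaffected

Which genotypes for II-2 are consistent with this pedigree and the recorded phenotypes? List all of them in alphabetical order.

J/I-1 aff ·: X^jX^j
J/I-2 un ·: X^JY
J/II-1 aff I-1×I-2: X^jY
J/II-2 ? ·: X^JX^J|X^JX^j
J/III-1 un II-2×II-1: X^JX^j
J/III-2 un ·: X^JY
J/III-3 un II-2×II-1: X^JX^j
J/IV-1 un III-1×III-2: X^JX^J|X^JX^j
⇒ J over [I-1,I-2,II-1,II-2,III-1,III-2,III-3,IV-1]: 4 consistent

II-2 ∈ {X^JX^J, X^JX^j}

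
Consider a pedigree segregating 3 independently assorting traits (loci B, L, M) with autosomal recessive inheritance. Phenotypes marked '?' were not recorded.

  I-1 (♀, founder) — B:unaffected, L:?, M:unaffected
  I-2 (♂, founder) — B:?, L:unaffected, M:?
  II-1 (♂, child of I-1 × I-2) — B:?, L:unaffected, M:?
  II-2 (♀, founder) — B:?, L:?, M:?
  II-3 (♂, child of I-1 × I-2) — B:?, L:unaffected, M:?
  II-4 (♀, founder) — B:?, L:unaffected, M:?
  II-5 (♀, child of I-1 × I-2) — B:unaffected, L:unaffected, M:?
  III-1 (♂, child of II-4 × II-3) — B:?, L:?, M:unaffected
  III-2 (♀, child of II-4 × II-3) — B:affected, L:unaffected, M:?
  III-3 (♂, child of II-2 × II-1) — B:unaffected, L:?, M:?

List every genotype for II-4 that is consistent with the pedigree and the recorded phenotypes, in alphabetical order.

II-4 ∈ {Bb LL MM, Bb LL Mm, Bb LL mm, Bb Ll MM, Bb Ll Mm, Bb Ll mm, bb LL MM, bb LL Mm, bb LL mm, bb Ll MM, bb Ll Mm, bb Ll mm}

B/I-1 un ·: BB|Bb
B/I-2 ? ·: BB|Bb|bb
B/II-1 ? I-1×I-2: BB|Bb|bb
B/II-2 ? ·: BB|Bb|bb
B/II-3 ? I-1×I-2: Bb|bb
B/II-4 ? ·: Bb|bb
B/II-5 un I-1×I-2: BB|Bb
B/III-1 ? II-4×II-3: BB|Bb|bb
B/III-2 aff II-4×II-3: bb
B/III-3 un II-2×II-1: BB|Bb
⇒ B over [I-1,I-2,II-1,II-2,II-3,II-4,II-5,III-1,III-2,III-3]: 437 consistent
L/I-1 ? ·: LL|Ll|ll
L/I-2 un ·: LL|Ll
L/II-1 un I-1×I-2: LL|Ll
L/II-2 ? ·: LL|Ll|ll
L/II-3 un I-1×I-2: LL|Ll
L/II-4 un ·: LL|Ll
L/II-5 un I-1×I-2: LL|Ll
L/III-1 ? II-4×II-3: LL|Ll|ll
L/III-2 un II-4×II-3: LL|Ll
L/III-3 ? II-2×II-1: LL|Ll|ll
⇒ L over [I-1,I-2,II-1,II-2,II-3,II-4,II-5,III-1,III-2,III-3]: 1150 consistent
M/I-1 un ·: MM|Mm
M/I-2 ? ·: MM|Mm|mm
M/II-1 ? I-1×I-2: MM|Mm|mm
M/II-2 ? ·: MM|Mm|mm
M/II-3 ? I-1×I-2: MM|Mm|mm
M/II-4 ? ·: MM|Mm|mm
M/II-5 ? I-1×I-2: MM|Mm|mm
M/III-1 un II-4×II-3: MM|Mm
M/III-2 ? II-4×II-3: MM|Mm|mm
M/III-3 ? II-2×II-1: MM|Mm|mm
⇒ M over [I-1,I-2,II-1,II-2,II-3,II-4,II-5,III-1,III-2,III-3]: 2175 consistent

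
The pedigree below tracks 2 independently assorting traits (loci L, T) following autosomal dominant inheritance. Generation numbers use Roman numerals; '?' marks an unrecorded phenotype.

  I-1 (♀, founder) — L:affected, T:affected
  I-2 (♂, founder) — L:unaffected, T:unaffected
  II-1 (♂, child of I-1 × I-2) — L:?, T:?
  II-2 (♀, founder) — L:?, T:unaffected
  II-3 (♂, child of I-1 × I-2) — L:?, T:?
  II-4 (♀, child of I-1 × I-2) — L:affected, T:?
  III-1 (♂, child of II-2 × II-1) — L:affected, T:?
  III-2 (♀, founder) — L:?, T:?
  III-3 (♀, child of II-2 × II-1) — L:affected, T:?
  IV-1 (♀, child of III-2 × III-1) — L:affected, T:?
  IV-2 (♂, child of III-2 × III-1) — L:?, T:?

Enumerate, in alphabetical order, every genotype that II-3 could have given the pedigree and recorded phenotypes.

L/I-1 aff ·: Ll|LL
L/I-2 un ·: ll
L/II-1 ? I-1×I-2: ll|Ll
L/II-2 ? ·: ll|Ll|LL
L/II-3 ? I-1×I-2: ll|Ll
L/II-4 aff I-1×I-2: Ll
L/III-1 aff II-2×II-1: Ll|LL
L/III-2 ? ·: ll|Ll|LL
L/III-3 aff II-2×II-1: Ll|LL
L/IV-1 aff III-2×III-1: Ll|LL
L/IV-2 ? III-2×III-1: ll|Ll|LL
⇒ L over [I-1,I-2,II-1,II-2,II-3,II-4,III-1,III-2,III-3,IV-1,IV-2]: 300 consistent
T/I-1 aff ·: Tt|TT
T/I-2 un ·: tt
T/II-1 ? I-1×I-2: tt|Tt
T/II-2 un ·: tt
T/II-3 ? I-1×I-2: tt|Tt
T/II-4 ? I-1×I-2: tt|Tt
T/III-1 ? II-2×II-1: tt|Tt
T/III-2 ? ·: tt|Tt|TT
T/III-3 ? II-2×II-1: tt|Tt
T/IV-1 ? III-2×III-1: tt|Tt|TT
T/IV-2 ? III-2×III-1: tt|Tt|TT
⇒ T over [I-1,I-2,II-1,II-2,II-3,II-4,III-1,III-2,III-3,IV-1,IV-2]: 254 consistent

II-3 ∈ {Ll Tt, Ll tt, ll Tt, ll tt}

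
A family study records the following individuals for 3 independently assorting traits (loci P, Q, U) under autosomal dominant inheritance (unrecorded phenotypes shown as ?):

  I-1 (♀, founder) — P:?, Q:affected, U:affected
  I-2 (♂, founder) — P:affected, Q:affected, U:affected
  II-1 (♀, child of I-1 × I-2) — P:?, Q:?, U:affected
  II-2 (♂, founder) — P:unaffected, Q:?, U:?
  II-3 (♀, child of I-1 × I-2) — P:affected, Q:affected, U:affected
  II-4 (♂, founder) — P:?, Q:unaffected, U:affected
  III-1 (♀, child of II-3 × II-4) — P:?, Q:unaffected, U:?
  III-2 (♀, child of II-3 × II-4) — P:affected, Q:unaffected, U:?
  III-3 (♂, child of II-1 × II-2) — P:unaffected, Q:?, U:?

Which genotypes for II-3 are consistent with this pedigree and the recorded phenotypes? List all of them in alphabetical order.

P/I-1 ? ·: pp|Pp|PP
P/I-2 aff ·: Pp|PP
P/II-1 ? I-1×I-2: pp|Pp
P/II-2 un ·: pp
P/II-3 aff I-1×I-2: Pp|PP
P/II-4 ? ·: pp|Pp|PP
P/III-1 ? II-3×II-4: pp|Pp|PP
P/III-2 aff II-3×II-4: Pp|PP
P/III-3 un II-1×II-2: pp
⇒ P over [I-1,I-2,II-1,II-2,II-3,II-4,III-1,III-2,III-3]: 108 consistent
Q/I-1 aff ·: Qq|QQ
Q/I-2 aff ·: Qq|QQ
Q/II-1 ? I-1×I-2: qq|Qq|QQ
Q/II-2 ? ·: qq|Qq|QQ
Q/II-3 aff I-1×I-2: Qq
Q/II-4 un ·: qq
Q/III-1 un II-3×II-4: qq
Q/III-2 un II-3×II-4: qq
Q/III-3 ? II-1×II-2: qq|Qq|QQ
⇒ Q over [I-1,I-2,II-1,II-2,II-3,II-4,III-1,III-2,III-3]: 37 consistent
U/I-1 aff ·: Uu|UU
U/I-2 aff ·: Uu|UU
U/II-1 aff I-1×I-2: Uu|UU
U/II-2 ? ·: uu|Uu|UU
U/II-3 aff I-1×I-2: Uu|UU
U/II-4 aff ·: Uu|UU
U/III-1 ? II-3×II-4: uu|Uu|UU
U/III-2 ? II-3×II-4: uu|Uu|UU
U/III-3 ? II-1×II-2: uu|Uu|UU
⇒ U over [I-1,I-2,II-1,II-2,II-3,II-4,III-1,III-2,III-3]: 614 consistent

II-3 ∈ {PP Qq UU, PP Qq Uu, Pp Qq UU, Pp Qq Uu}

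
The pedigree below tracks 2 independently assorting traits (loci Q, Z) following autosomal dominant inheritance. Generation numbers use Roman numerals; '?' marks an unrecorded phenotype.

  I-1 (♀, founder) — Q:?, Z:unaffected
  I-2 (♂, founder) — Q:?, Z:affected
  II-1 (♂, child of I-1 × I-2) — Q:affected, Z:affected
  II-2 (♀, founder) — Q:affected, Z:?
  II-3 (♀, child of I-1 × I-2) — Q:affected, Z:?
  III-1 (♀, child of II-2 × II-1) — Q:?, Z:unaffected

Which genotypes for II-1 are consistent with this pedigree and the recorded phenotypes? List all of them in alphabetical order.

Q/I-1 ? ·: qq|Qq|QQ
Q/I-2 ? ·: qq|Qq|QQ
Q/II-1 aff I-1×I-2: Qq|QQ
Q/II-2 aff ·: Qq|QQ
Q/II-3 aff I-1×I-2: Qq|QQ
Q/III-1 ? II-2×II-1: qq|Qq|QQ
⇒ Q over [I-1,I-2,II-1,II-2,II-3,III-1]: 71 consistent
Z/I-1 un ·: zz
Z/I-2 aff ·: Zz|ZZ
Z/II-1 aff I-1×I-2: Zz
Z/II-2 ? ·: zz|Zz
Z/II-3 ? I-1×I-2: zz|Zz
Z/III-1 un II-2×II-1: zz
⇒ Z over [I-1,I-2,II-1,II-2,II-3,III-1]: 6 consistent

II-1 ∈ {QQ Zz, Qq Zz}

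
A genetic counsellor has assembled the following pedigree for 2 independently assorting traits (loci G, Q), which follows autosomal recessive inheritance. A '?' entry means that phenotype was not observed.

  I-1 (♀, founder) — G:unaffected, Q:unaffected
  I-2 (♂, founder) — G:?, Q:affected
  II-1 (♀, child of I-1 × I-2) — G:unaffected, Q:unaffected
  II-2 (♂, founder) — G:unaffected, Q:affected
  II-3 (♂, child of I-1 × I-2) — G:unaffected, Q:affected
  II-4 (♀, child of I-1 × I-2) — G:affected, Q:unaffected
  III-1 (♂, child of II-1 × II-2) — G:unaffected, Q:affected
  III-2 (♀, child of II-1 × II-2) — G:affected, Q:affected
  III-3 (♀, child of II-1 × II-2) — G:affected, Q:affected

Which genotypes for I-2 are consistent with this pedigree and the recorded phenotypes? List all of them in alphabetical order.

I-2 ∈ {Gg qq, gg qq}

G/I-1 un ·: Gg
G/I-2 ? ·: Gg|gg
G/II-1 un I-1×I-2: Gg
G/II-2 un ·: Gg
G/II-3 un I-1×I-2: GG|Gg
G/II-4 aff I-1×I-2: gg
G/III-1 un II-1×II-2: GG|Gg
G/III-2 aff II-1×II-2: gg
G/III-3 aff II-1×II-2: gg
⇒ G over [I-1,I-2,II-1,II-2,II-3,II-4,III-1,III-2,III-3]: 6 consistent
Q/I-1 un ·: Qq
Q/I-2 aff ·: qq
Q/II-1 un I-1×I-2: Qq
Q/II-2 aff ·: qq
Q/II-3 aff I-1×I-2: qq
Q/II-4 un I-1×I-2: Qq
Q/III-1 aff II-1×II-2: qq
Q/III-2 aff II-1×II-2: qq
Q/III-3 aff II-1×II-2: qq
⇒ Q over [I-1,I-2,II-1,II-2,II-3,II-4,III-1,III-2,III-3]: 1 consistent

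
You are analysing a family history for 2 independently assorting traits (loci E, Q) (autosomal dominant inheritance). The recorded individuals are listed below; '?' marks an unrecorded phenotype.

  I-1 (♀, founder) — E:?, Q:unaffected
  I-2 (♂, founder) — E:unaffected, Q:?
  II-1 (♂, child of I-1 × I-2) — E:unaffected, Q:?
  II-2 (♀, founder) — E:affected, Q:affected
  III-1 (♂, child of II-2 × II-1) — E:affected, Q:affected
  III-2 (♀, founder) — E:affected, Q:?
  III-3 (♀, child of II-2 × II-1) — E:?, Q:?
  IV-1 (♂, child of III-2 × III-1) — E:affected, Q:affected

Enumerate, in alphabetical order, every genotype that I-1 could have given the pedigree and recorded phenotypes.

I-1 ∈ {Ee qq, ee qq}

E/I-1 ? ·: ee|Ee
E/I-2 un ·: ee
E/II-1 un I-1×I-2: ee
E/II-2 aff ·: Ee|EE
E/III-1 aff II-2×II-1: Ee
E/III-2 aff ·: Ee|EE
E/III-3 ? II-2×II-1: ee|Ee
E/IV-1 aff III-2×III-1: Ee|EE
⇒ E over [I-1,I-2,II-1,II-2,III-1,III-2,III-3,IV-1]: 24 consistent
Q/I-1 un ·: qq
Q/I-2 ? ·: qq|Qq|QQ
Q/II-1 ? I-1×I-2: qq|Qq
Q/II-2 aff ·: Qq|QQ
Q/III-1 aff II-2×II-1: Qq|QQ
Q/III-2 ? ·: qq|Qq|QQ
Q/III-3 ? II-2×II-1: qq|Qq|QQ
Q/IV-1 aff III-2×III-1: Qq|QQ
⇒ Q over [I-1,I-2,II-1,II-2,III-1,III-2,III-3,IV-1]: 120 consistent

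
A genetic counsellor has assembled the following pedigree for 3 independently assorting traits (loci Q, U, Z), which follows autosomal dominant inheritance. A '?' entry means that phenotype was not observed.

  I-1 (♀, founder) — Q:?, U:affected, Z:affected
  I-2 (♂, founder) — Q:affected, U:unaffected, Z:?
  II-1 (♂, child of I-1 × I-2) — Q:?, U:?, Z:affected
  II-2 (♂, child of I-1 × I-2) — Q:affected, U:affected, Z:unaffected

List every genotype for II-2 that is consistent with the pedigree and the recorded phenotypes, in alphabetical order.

II-2 ∈ {QQ Uu zz, Qq Uu zz}

Q/I-1 ? ·: qq|Qq|QQ
Q/I-2 aff ·: Qq|QQ
Q/II-1 ? I-1×I-2: qq|Qq|QQ
Q/II-2 aff I-1×I-2: Qq|QQ
⇒ Q over [I-1,I-2,II-1,II-2]: 18 consistent
U/I-1 aff ·: Uu|UU
U/I-2 un ·: uu
U/II-1 ? I-1×I-2: uu|Uu
U/II-2 aff I-1×I-2: Uu
⇒ U over [I-1,I-2,II-1,II-2]: 3 consistent
Z/I-1 aff ·: Zz
Z/I-2 ? ·: zz|Zz
Z/II-1 aff I-1×I-2: Zz|ZZ
Z/II-2 un I-1×I-2: zz
⇒ Z over [I-1,I-2,II-1,II-2]: 3 consistent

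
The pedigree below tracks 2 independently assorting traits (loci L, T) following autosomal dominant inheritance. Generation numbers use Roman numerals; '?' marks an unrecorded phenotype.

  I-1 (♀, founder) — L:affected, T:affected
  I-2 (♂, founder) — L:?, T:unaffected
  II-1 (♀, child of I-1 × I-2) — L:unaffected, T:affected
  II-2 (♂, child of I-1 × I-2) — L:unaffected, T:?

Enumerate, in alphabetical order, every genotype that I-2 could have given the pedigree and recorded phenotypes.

L/I-1 aff ·: Ll
L/I-2 ? ·: ll|Ll
L/II-1 un I-1×I-2: ll
L/II-2 un I-1×I-2: ll
⇒ L over [I-1,I-2,II-1,II-2]: 2 consistent
T/I-1 aff ·: Tt|TT
T/I-2 un ·: tt
T/II-1 aff I-1×I-2: Tt
T/II-2 ? I-1×I-2: tt|Tt
⇒ T over [I-1,I-2,II-1,II-2]: 3 consistent

I-2 ∈ {Ll tt, ll tt}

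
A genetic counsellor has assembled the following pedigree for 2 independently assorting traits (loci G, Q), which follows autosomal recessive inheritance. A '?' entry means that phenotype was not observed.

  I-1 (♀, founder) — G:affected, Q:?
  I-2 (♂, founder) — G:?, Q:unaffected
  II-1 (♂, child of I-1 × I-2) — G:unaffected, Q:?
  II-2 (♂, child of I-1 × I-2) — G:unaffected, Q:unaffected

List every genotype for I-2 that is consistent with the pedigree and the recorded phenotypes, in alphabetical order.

I-2 ∈ {GG QQ, GG Qq, Gg QQ, Gg Qq}

G/I-1 aff ·: gg
G/I-2 ? ·: GG|Gg
G/II-1 un I-1×I-2: Gg
G/II-2 un I-1×I-2: Gg
⇒ G over [I-1,I-2,II-1,II-2]: 2 consistent
Q/I-1 ? ·: QQ|Qq|qq
Q/I-2 un ·: QQ|Qq
Q/II-1 ? I-1×I-2: QQ|Qq|qq
Q/II-2 un I-1×I-2: QQ|Qq
⇒ Q over [I-1,I-2,II-1,II-2]: 18 consistent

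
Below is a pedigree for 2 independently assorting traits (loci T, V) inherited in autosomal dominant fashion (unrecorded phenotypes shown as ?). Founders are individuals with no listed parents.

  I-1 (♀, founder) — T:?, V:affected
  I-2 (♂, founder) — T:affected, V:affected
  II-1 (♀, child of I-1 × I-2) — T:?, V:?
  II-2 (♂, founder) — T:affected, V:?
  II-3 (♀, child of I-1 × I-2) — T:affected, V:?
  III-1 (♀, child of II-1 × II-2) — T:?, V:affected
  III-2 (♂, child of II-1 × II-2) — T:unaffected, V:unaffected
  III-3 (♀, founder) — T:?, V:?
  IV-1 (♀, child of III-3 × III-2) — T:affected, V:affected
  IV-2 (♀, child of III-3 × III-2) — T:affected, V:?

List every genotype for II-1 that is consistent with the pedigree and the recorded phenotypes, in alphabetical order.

T/I-1 ? ·: tt|Tt|TT
T/I-2 aff ·: Tt|TT
T/II-1 ? I-1×I-2: tt|Tt
T/II-2 aff ·: Tt
T/II-3 aff I-1×I-2: Tt|TT
T/III-1 ? II-1×II-2: tt|Tt|TT
T/III-2 un II-1×II-2: tt
T/III-3 ? ·: Tt|TT
T/IV-1 aff III-3×III-2: Tt
T/IV-2 aff III-3×III-2: Tt
⇒ T over [I-1,I-2,II-1,II-2,II-3,III-1,III-2,III-3,IV-1,IV-2]: 60 consistent
V/I-1 aff ·: Vv|VV
V/I-2 aff ·: Vv|VV
V/II-1 ? I-1×I-2: vv|Vv
V/II-2 ? ·: vv|Vv
V/II-3 ? I-1×I-2: vv|Vv|VV
V/III-1 aff II-1×II-2: Vv|VV
V/III-2 un II-1×II-2: vv
V/III-3 ? ·: Vv|VV
V/IV-1 aff III-3×III-2: Vv
V/IV-2 ? III-3×III-2: vv|Vv
⇒ V over [I-1,I-2,II-1,II-2,II-3,III-1,III-2,III-3,IV-1,IV-2]: 72 consistent

II-1 ∈ {Tt Vv, Tt vv, tt Vv, tt vv}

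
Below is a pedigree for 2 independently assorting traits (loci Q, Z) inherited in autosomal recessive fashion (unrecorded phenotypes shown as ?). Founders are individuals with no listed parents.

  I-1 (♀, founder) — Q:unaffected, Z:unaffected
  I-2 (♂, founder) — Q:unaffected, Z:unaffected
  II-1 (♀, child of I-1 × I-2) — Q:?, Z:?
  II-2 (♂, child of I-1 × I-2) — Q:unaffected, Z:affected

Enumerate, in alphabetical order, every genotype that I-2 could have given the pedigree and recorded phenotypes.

I-2 ∈ {QQ Zz, Qq Zz}

Q/I-1 un ·: QQ|Qq
Q/I-2 un ·: QQ|Qq
Q/II-1 ? I-1×I-2: QQ|Qq|qq
Q/II-2 un I-1×I-2: QQ|Qq
⇒ Q over [I-1,I-2,II-1,II-2]: 15 consistent
Z/I-1 un ·: Zz
Z/I-2 un ·: Zz
Z/II-1 ? I-1×I-2: ZZ|Zz|zz
Z/II-2 aff I-1×I-2: zz
⇒ Z over [I-1,I-2,II-1,II-2]: 3 consistent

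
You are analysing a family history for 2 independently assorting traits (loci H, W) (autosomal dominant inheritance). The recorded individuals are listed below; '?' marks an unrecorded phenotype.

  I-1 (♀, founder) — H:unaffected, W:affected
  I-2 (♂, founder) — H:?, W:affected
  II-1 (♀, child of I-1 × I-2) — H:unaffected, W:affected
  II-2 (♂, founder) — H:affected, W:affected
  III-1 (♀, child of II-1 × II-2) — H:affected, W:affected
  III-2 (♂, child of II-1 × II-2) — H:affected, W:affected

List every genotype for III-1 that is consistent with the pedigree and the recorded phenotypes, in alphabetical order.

H/I-1 un ·: hh
H/I-2 ? ·: hh|Hh
H/II-1 un I-1×I-2: hh
H/II-2 aff ·: Hh|HH
H/III-1 aff II-1×II-2: Hh
H/III-2 aff II-1×II-2: Hh
⇒ H over [I-1,I-2,II-1,II-2,III-1,III-2]: 4 consistent
W/I-1 aff ·: Ww|WW
W/I-2 aff ·: Ww|WW
W/II-1 aff I-1×I-2: Ww|WW
W/II-2 aff ·: Ww|WW
W/III-1 aff II-1×II-2: Ww|WW
W/III-2 aff II-1×II-2: Ww|WW
⇒ W over [I-1,I-2,II-1,II-2,III-1,III-2]: 44 consistent

III-1 ∈ {Hh WW, Hh Ww}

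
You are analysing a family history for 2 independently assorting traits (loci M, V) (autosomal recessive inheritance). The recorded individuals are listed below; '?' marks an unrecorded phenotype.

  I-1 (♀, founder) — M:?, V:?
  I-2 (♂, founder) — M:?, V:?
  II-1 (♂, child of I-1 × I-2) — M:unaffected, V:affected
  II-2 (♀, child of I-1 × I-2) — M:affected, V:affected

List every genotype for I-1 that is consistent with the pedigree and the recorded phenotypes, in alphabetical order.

M/I-1 ? ·: Mm|mm
M/I-2 ? ·: Mm|mm
M/II-1 un I-1×I-2: MM|Mm
M/II-2 aff I-1×I-2: mm
⇒ M over [I-1,I-2,II-1,II-2]: 4 consistent
V/I-1 ? ·: Vv|vv
V/I-2 ? ·: Vv|vv
V/II-1 aff I-1×I-2: vv
V/II-2 aff I-1×I-2: vv
⇒ V over [I-1,I-2,II-1,II-2]: 4 consistent

I-1 ∈ {Mm Vv, Mm vv, mm Vv, mm vv}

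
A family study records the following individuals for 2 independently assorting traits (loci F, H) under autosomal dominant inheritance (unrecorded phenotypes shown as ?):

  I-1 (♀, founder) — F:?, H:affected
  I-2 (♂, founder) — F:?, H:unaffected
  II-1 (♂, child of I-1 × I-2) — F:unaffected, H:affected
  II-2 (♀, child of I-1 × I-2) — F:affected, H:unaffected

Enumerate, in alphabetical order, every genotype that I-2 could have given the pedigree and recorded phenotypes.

I-2 ∈ {Ff hh, ff hh}

F/I-1 ? ·: ff|Ff
F/I-2 ? ·: ff|Ff
F/II-1 un I-1×I-2: ff
F/II-2 aff I-1×I-2: Ff|FF
⇒ F over [I-1,I-2,II-1,II-2]: 4 consistent
H/I-1 aff ·: Hh
H/I-2 un ·: hh
H/II-1 aff I-1×I-2: Hh
H/II-2 un I-1×I-2: hh
⇒ H over [I-1,I-2,II-1,II-2]: 1 consistent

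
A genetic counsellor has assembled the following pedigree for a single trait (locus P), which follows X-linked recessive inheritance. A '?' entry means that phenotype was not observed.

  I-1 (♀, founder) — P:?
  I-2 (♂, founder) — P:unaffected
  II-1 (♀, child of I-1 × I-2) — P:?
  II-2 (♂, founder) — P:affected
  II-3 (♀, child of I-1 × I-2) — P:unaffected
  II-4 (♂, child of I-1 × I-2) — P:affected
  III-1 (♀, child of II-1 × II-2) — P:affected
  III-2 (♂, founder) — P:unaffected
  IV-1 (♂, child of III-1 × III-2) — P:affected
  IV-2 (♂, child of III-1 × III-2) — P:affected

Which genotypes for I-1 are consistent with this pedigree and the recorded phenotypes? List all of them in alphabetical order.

I-1 ∈ {X^PX^p, X^pX^p}

P/I-1 ? ·: X^PX^p|X^pX^p
P/I-2 un ·: X^PY
P/II-1 ? I-1×I-2: X^PX^p
P/II-2 aff ·: X^pY
P/II-3 un I-1×I-2: X^PX^P|X^PX^p
P/II-4 aff I-1×I-2: X^pY
P/III-1 aff II-1×II-2: X^pX^p
P/III-2 un ·: X^PY
P/IV-1 aff III-1×III-2: X^pY
P/IV-2 aff III-1×III-2: X^pY
⇒ P over [I-1,I-2,II-1,II-2,II-3,II-4,III-1,III-2,IV-1,IV-2]: 3 consistent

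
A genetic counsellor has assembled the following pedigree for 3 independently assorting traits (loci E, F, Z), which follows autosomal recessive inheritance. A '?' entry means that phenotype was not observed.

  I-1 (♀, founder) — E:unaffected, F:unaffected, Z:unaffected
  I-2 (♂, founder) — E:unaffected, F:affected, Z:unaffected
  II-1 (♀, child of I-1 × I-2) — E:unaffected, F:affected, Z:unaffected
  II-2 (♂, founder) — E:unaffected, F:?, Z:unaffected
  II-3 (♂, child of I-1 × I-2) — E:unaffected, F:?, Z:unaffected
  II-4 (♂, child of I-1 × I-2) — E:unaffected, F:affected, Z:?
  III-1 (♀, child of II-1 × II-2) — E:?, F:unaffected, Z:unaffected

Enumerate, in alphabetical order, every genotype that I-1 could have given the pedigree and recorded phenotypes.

I-1 ∈ {EE Ff ZZ, EE Ff Zz, Ee Ff ZZ, Ee Ff Zz}

E/I-1 un ·: EE|Ee
E/I-2 un ·: EE|Ee
E/II-1 un I-1×I-2: EE|Ee
E/II-2 un ·: EE|Ee
E/II-3 un I-1×I-2: EE|Ee
E/II-4 un I-1×I-2: EE|Ee
E/III-1 ? II-1×II-2: EE|Ee|ee
⇒ E over [I-1,I-2,II-1,II-2,II-3,II-4,III-1]: 99 consistent
F/I-1 un ·: Ff
F/I-2 aff ·: ff
F/II-1 aff I-1×I-2: ff
F/II-2 ? ·: FF|Ff
F/II-3 ? I-1×I-2: Ff|ff
F/II-4 aff I-1×I-2: ff
F/III-1 un II-1×II-2: Ff
⇒ F over [I-1,I-2,II-1,II-2,II-3,II-4,III-1]: 4 consistent
Z/I-1 un ·: ZZ|Zz
Z/I-2 un ·: ZZ|Zz
Z/II-1 un I-1×I-2: ZZ|Zz
Z/II-2 un ·: ZZ|Zz
Z/II-3 un I-1×I-2: ZZ|Zz
Z/II-4 ? I-1×I-2: ZZ|Zz|zz
Z/III-1 un II-1×II-2: ZZ|Zz
⇒ Z over [I-1,I-2,II-1,II-2,II-3,II-4,III-1]: 101 consistent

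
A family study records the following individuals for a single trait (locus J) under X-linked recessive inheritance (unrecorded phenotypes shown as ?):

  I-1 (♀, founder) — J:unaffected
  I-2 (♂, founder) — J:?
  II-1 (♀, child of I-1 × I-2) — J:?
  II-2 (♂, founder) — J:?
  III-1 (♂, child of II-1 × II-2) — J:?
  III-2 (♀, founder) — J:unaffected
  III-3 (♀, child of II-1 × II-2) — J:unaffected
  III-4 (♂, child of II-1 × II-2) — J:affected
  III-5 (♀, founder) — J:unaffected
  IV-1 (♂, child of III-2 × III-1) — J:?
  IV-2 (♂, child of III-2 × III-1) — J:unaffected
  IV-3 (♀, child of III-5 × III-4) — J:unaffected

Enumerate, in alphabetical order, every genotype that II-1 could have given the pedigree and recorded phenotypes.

J/I-1 un ·: X^JX^J|X^JX^j
J/I-2 ? ·: X^JY|X^jY
J/II-1 ? I-1×I-2: X^JX^j|X^jX^j
J/II-2 ? ·: X^JY|X^jY
J/III-1 ? II-1×II-2: X^JY|X^jY
J/III-2 un ·: X^JX^J|X^JX^j
J/III-3 un II-1×II-2: X^JX^J|X^JX^j
J/III-4 aff II-1×II-2: X^jY
J/III-5 un ·: X^JX^J|X^JX^j
J/IV-1 ? III-2×III-1: X^JY|X^jY
J/IV-2 un III-2×III-1: X^JY
J/IV-3 un III-5×III-4: X^JX^j
⇒ J over [I-1,I-2,II-1,II-2,III-1,III-2,III-3,III-4,III-5,IV-1,IV-2,IV-3]: 114 consistent

II-1 ∈ {X^JX^j, X^jX^j}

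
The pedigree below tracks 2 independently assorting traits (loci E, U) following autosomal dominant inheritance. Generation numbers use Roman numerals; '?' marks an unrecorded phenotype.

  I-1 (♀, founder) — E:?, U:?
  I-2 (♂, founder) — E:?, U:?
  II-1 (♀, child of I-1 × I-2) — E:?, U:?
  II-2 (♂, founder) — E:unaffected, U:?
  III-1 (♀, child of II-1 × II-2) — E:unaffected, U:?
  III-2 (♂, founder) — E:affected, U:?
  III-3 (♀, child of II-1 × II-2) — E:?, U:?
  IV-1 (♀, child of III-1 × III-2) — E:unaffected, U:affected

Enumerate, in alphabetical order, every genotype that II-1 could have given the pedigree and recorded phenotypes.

II-1 ∈ {Ee UU, Ee Uu, Ee uu, ee UU, ee Uu, ee uu}

E/I-1 ? ·: ee|Ee|EE
E/I-2 ? ·: ee|Ee|EE
E/II-1 ? I-1×I-2: ee|Ee
E/II-2 un ·: ee
E/III-1 un II-1×II-2: ee
E/III-2 aff ·: Ee
E/III-3 ? II-1×II-2: ee|Ee
E/IV-1 un III-1×III-2: ee
⇒ E over [I-1,I-2,II-1,II-2,III-1,III-2,III-3,IV-1]: 18 consistent
U/I-1 ? ·: uu|Uu|UU
U/I-2 ? ·: uu|Uu|UU
U/II-1 ? I-1×I-2: uu|Uu|UU
U/II-2 ? ·: uu|Uu|UU
U/III-1 ? II-1×II-2: uu|Uu|UU
U/III-2 ? ·: uu|Uu|UU
U/III-3 ? II-1×II-2: uu|Uu|UU
U/IV-1 aff III-1×III-2: Uu|UU
⇒ U over [I-1,I-2,II-1,II-2,III-1,III-2,III-3,IV-1]: 647 consistent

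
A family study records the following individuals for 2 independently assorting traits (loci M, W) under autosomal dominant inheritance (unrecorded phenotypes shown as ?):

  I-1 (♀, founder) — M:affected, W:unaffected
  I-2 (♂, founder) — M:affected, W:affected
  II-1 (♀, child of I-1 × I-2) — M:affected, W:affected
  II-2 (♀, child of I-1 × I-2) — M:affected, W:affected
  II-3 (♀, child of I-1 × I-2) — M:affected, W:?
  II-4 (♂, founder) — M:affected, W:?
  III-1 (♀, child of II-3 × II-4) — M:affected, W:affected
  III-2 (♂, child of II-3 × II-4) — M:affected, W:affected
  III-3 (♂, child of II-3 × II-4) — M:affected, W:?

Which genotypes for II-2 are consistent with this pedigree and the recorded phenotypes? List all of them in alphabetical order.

M/I-1 aff ·: Mm|MM
M/I-2 aff ·: Mm|MM
M/II-1 aff I-1×I-2: Mm|MM
M/II-2 aff I-1×I-2: Mm|MM
M/II-3 aff I-1×I-2: Mm|MM
M/II-4 aff ·: Mm|MM
M/III-1 aff II-3×II-4: Mm|MM
M/III-2 aff II-3×II-4: Mm|MM
M/III-3 aff II-3×II-4: Mm|MM
⇒ M over [I-1,I-2,II-1,II-2,II-3,II-4,III-1,III-2,III-3]: 309 consistent
W/I-1 un ·: ww
W/I-2 aff ·: Ww|WW
W/II-1 aff I-1×I-2: Ww
W/II-2 aff I-1×I-2: Ww
W/II-3 ? I-1×I-2: ww|Ww
W/II-4 ? ·: ww|Ww|WW
W/III-1 aff II-3×II-4: Ww|WW
W/III-2 aff II-3×II-4: Ww|WW
W/III-3 ? II-3×II-4: ww|Ww|WW
⇒ W over [I-1,I-2,II-1,II-2,II-3,II-4,III-1,III-2,III-3]: 47 consistent

II-2 ∈ {MM Ww, Mm Ww}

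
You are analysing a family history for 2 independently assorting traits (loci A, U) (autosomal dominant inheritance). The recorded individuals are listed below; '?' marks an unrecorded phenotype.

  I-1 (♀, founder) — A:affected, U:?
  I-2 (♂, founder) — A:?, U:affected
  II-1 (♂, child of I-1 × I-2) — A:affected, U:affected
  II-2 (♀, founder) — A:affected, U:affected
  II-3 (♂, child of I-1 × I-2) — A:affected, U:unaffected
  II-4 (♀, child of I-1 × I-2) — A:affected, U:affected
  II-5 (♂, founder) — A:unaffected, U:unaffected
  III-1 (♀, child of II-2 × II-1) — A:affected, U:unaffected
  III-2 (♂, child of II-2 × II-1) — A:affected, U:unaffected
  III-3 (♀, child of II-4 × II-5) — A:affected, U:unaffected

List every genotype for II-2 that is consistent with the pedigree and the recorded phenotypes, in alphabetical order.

A/I-1 aff ·: Aa|AA
A/I-2 ? ·: aa|Aa|AA
A/II-1 aff I-1×I-2: Aa|AA
A/II-2 aff ·: Aa|AA
A/II-3 aff I-1×I-2: Aa|AA
A/II-4 aff I-1×I-2: Aa|AA
A/II-5 un ·: aa
A/III-1 aff II-2×II-1: Aa|AA
A/III-2 aff II-2×II-1: Aa|AA
A/III-3 aff II-4×II-5: Aa
⇒ A over [I-1,I-2,II-1,II-2,II-3,II-4,II-5,III-1,III-2,III-3]: 177 consistent
U/I-1 ? ·: uu|Uu
U/I-2 aff ·: Uu
U/II-1 aff I-1×I-2: Uu
U/II-2 aff ·: Uu
U/II-3 un I-1×I-2: uu
U/II-4 aff I-1×I-2: Uu
U/II-5 un ·: uu
U/III-1 un II-2×II-1: uu
U/III-2 un II-2×II-1: uu
U/III-3 un II-4×II-5: uu
⇒ U over [I-1,I-2,II-1,II-2,II-3,II-4,II-5,III-1,III-2,III-3]: 2 consistent

II-2 ∈ {AA Uu, Aa Uu}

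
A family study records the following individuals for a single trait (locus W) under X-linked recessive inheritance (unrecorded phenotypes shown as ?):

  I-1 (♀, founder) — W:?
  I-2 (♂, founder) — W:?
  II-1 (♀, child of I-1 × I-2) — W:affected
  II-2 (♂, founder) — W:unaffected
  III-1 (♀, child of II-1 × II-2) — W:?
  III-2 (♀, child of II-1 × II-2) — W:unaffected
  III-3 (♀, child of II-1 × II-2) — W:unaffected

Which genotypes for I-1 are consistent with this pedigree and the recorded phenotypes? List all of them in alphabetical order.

W/I-1 ? ·: X^WX^w|X^wX^w
W/I-2 ? ·: X^wY
W/II-1 aff I-1×I-2: X^wX^w
W/II-2 un ·: X^WY
W/III-1 ? II-1×II-2: X^WX^w
W/III-2 un II-1×II-2: X^WX^w
W/III-3 un II-1×II-2: X^WX^w
⇒ W over [I-1,I-2,II-1,II-2,III-1,III-2,III-3]: 2 consistent

I-1 ∈ {X^WX^w, X^wX^w}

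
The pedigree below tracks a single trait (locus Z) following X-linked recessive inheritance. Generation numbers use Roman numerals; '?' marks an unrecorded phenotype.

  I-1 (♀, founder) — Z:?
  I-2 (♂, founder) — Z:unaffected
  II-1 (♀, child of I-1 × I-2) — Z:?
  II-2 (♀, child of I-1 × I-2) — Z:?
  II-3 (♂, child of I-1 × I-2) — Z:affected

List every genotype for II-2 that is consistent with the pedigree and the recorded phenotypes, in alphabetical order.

Z/I-1 ? ·: X^ZX^z|X^zX^z
Z/I-2 un ·: X^ZY
Z/II-1 ? I-1×I-2: X^ZX^Z|X^ZX^z
Z/II-2 ? I-1×I-2: X^ZX^Z|X^ZX^z
Z/II-3 aff I-1×I-2: X^zY
⇒ Z over [I-1,I-2,II-1,II-2,II-3]: 5 consistent

II-2 ∈ {X^ZX^Z, X^ZX^z}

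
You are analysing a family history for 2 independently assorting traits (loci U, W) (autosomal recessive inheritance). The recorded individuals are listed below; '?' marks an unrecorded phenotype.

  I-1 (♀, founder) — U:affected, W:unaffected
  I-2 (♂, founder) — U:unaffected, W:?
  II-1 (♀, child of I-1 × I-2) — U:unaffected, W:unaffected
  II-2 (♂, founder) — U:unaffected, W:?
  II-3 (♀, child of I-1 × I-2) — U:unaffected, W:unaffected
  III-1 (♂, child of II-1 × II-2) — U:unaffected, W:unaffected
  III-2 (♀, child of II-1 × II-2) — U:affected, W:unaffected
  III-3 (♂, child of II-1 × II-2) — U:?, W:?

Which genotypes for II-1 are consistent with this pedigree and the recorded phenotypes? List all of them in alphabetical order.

II-1 ∈ {Uu WW, Uu Ww}

U/I-1 aff ·: uu
U/I-2 un ·: UU|Uu
U/II-1 un I-1×I-2: Uu
U/II-2 un ·: Uu
U/II-3 un I-1×I-2: Uu
U/III-1 un II-1×II-2: UU|Uu
U/III-2 aff II-1×II-2: uu
U/III-3 ? II-1×II-2: UU|Uu|uu
⇒ U over [I-1,I-2,II-1,II-2,II-3,III-1,III-2,III-3]: 12 consistent
W/I-1 un ·: WW|Ww
W/I-2 ? ·: WW|Ww|ww
W/II-1 un I-1×I-2: WW|Ww
W/II-2 ? ·: WW|Ww|ww
W/II-3 un I-1×I-2: WW|Ww
W/III-1 un II-1×II-2: WW|Ww
W/III-2 un II-1×II-2: WW|Ww
W/III-3 ? II-1×II-2: WW|Ww|ww
⇒ W over [I-1,I-2,II-1,II-2,II-3,III-1,III-2,III-3]: 246 consistent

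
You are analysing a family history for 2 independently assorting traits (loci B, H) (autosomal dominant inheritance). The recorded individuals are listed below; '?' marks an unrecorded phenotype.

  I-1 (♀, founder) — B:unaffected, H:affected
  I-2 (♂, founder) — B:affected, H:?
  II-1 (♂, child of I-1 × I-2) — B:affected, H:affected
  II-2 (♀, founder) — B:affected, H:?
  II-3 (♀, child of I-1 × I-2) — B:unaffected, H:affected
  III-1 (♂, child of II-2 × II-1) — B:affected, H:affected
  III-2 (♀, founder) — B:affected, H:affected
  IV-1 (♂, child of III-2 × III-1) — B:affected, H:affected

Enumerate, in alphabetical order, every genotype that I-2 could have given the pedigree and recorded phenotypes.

B/I-1 un ·: bb
B/I-2 aff ·: Bb
B/II-1 aff I-1×I-2: Bb
B/II-2 aff ·: Bb|BB
B/II-3 un I-1×I-2: bb
B/III-1 aff II-2×II-1: Bb|BB
B/III-2 aff ·: Bb|BB
B/IV-1 aff III-2×III-1: Bb|BB
⇒ B over [I-1,I-2,II-1,II-2,II-3,III-1,III-2,IV-1]: 14 consistent
H/I-1 aff ·: Hh|HH
H/I-2 ? ·: hh|Hh|HH
H/II-1 aff I-1×I-2: Hh|HH
H/II-2 ? ·: hh|Hh|HH
H/II-3 aff I-1×I-2: Hh|HH
H/III-1 aff II-2×II-1: Hh|HH
H/III-2 aff ·: Hh|HH
H/IV-1 aff III-2×III-1: Hh|HH
⇒ H over [I-1,I-2,II-1,II-2,II-3,III-1,III-2,IV-1]: 242 consistent

I-2 ∈ {Bb HH, Bb Hh, Bb hh}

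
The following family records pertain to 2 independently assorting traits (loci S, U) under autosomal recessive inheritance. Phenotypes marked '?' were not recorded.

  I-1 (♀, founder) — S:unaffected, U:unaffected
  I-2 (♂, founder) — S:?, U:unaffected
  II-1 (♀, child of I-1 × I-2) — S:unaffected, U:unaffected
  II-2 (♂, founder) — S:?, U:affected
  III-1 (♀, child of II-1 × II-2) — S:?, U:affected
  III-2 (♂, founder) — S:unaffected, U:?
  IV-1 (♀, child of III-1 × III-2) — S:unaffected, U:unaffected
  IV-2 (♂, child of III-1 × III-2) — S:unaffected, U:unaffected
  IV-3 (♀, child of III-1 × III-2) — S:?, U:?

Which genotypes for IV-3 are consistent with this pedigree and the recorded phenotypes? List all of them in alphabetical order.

IV-3 ∈ {SS Uu, SS uu, Ss Uu, Ss uu, ss Uu, ss uu}

S/I-1 un ·: SS|Ss
S/I-2 ? ·: SS|Ss|ss
S/II-1 un I-1×I-2: SS|Ss
S/II-2 ? ·: SS|Ss|ss
S/III-1 ? II-1×II-2: SS|Ss|ss
S/III-2 un ·: SS|Ss
S/IV-1 un III-1×III-2: SS|Ss
S/IV-2 un III-1×III-2: SS|Ss
S/IV-3 ? III-1×III-2: SS|Ss|ss
⇒ S over [I-1,I-2,II-1,II-2,III-1,III-2,IV-1,IV-2,IV-3]: 652 consistent
U/I-1 un ·: UU|Uu
U/I-2 un ·: UU|Uu
U/II-1 un I-1×I-2: Uu
U/II-2 aff ·: uu
U/III-1 aff II-1×II-2: uu
U/III-2 ? ·: UU|Uu
U/IV-1 un III-1×III-2: Uu
U/IV-2 un III-1×III-2: Uu
U/IV-3 ? III-1×III-2: Uu|uu
⇒ U over [I-1,I-2,II-1,II-2,III-1,III-2,IV-1,IV-2,IV-3]: 9 consistent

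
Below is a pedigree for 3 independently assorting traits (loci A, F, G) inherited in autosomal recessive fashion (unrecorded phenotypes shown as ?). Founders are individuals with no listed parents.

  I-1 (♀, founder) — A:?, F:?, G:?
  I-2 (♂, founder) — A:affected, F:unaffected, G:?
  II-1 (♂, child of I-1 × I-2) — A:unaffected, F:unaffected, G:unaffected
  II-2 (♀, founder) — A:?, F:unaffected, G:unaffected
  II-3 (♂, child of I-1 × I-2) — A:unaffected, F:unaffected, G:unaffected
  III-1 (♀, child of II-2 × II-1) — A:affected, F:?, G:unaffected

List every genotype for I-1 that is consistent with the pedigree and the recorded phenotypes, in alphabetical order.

A/I-1 ? ·: AA|Aa
A/I-2 aff ·: aa
A/II-1 un I-1×I-2: Aa
A/II-2 ? ·: Aa|aa
A/II-3 un I-1×I-2: Aa
A/III-1 aff II-2×II-1: aa
⇒ A over [I-1,I-2,II-1,II-2,II-3,III-1]: 4 consistent
F/I-1 ? ·: FF|Ff|ff
F/I-2 un ·: FF|Ff
F/II-1 un I-1×I-2: FF|Ff
F/II-2 un ·: FF|Ff
F/II-3 un I-1×I-2: FF|Ff
F/III-1 ? II-2×II-1: FF|Ff|ff
⇒ F over [I-1,I-2,II-1,II-2,II-3,III-1]: 61 consistent
G/I-1 ? ·: GG|Gg|gg
G/I-2 ? ·: GG|Gg|gg
G/II-1 un I-1×I-2: GG|Gg
G/II-2 un ·: GG|Gg
G/II-3 un I-1×I-2: GG|Gg
G/III-1 un II-2×II-1: GG|Gg
⇒ G over [I-1,I-2,II-1,II-2,II-3,III-1]: 61 consistent

I-1 ∈ {AA FF GG, AA FF Gg, AA FF gg, AA Ff GG, AA Ff Gg, AA Ff gg, AA ff GG, AA ff Gg, AA ff gg, Aa FF GG, Aa FF Gg, Aa FF gg, Aa Ff GG, Aa Ff Gg, Aa Ff gg, Aa ff GG, Aa ff Gg, Aa ff gg}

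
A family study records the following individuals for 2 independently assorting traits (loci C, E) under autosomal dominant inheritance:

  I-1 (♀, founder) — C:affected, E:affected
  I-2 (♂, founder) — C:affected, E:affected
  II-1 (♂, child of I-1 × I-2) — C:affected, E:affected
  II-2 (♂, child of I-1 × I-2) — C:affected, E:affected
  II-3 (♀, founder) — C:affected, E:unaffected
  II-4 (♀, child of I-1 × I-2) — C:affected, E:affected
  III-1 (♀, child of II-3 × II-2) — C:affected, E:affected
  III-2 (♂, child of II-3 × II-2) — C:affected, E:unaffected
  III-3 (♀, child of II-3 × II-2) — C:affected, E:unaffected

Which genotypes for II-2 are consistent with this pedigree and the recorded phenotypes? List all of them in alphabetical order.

C/I-1 aff ·: Cc|CC
C/I-2 aff ·: Cc|CC
C/II-1 aff I-1×I-2: Cc|CC
C/II-2 aff I-1×I-2: Cc|CC
C/II-3 aff ·: Cc|CC
C/II-4 aff I-1×I-2: Cc|CC
C/III-1 aff II-3×II-2: Cc|CC
C/III-2 aff II-3×II-2: Cc|CC
C/III-3 aff II-3×II-2: Cc|CC
⇒ C over [I-1,I-2,II-1,II-2,II-3,II-4,III-1,III-2,III-3]: 309 consistent
E/I-1 aff ·: Ee|EE
E/I-2 aff ·: Ee|EE
E/II-1 aff I-1×I-2: Ee|EE
E/II-2 aff I-1×I-2: Ee
E/II-3 un ·: ee
E/II-4 aff I-1×I-2: Ee|EE
E/III-1 aff II-3×II-2: Ee
E/III-2 un II-3×II-2: ee
E/III-3 un II-3×II-2: ee
⇒ E over [I-1,I-2,II-1,II-2,II-3,II-4,III-1,III-2,III-3]: 12 consistent

II-2 ∈ {CC Ee, Cc Ee}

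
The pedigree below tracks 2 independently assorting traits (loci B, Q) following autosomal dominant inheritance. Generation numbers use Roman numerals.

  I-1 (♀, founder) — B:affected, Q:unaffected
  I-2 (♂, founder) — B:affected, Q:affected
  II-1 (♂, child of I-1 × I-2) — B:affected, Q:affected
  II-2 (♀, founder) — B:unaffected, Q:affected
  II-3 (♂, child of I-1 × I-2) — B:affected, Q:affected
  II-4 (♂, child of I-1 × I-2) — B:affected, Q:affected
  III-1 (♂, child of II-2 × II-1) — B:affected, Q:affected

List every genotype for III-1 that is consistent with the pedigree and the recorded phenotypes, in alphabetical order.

B/I-1 aff ·: Bb|BB
B/I-2 aff ·: Bb|BB
B/II-1 aff I-1×I-2: Bb|BB
B/II-2 un ·: bb
B/II-3 aff I-1×I-2: Bb|BB
B/II-4 aff I-1×I-2: Bb|BB
B/III-1 aff II-2×II-1: Bb
⇒ B over [I-1,I-2,II-1,II-2,II-3,II-4,III-1]: 25 consistent
Q/I-1 un ·: qq
Q/I-2 aff ·: Qq|QQ
Q/II-1 aff I-1×I-2: Qq
Q/II-2 aff ·: Qq|QQ
Q/II-3 aff I-1×I-2: Qq
Q/II-4 aff I-1×I-2: Qq
Q/III-1 aff II-2×II-1: Qq|QQ
⇒ Q over [I-1,I-2,II-1,II-2,II-3,II-4,III-1]: 8 consistent

III-1 ∈ {Bb QQ, Bb Qq}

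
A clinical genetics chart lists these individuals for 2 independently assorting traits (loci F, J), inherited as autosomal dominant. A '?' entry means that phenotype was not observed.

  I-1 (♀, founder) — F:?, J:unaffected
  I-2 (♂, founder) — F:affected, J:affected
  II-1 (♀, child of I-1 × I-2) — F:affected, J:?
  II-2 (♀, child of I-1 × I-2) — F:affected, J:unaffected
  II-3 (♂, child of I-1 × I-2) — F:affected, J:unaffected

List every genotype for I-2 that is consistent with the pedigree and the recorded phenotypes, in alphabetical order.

F/I-1 ? ·: ff|Ff|FF
F/I-2 aff ·: Ff|FF
F/II-1 aff I-1×I-2: Ff|FF
F/II-2 aff I-1×I-2: Ff|FF
F/II-3 aff I-1×I-2: Ff|FF
⇒ F over [I-1,I-2,II-1,II-2,II-3]: 27 consistent
J/I-1 un ·: jj
J/I-2 aff ·: Jj
J/II-1 ? I-1×I-2: jj|Jj
J/II-2 un I-1×I-2: jj
J/II-3 un I-1×I-2: jj
⇒ J over [I-1,I-2,II-1,II-2,II-3]: 2 consistent

I-2 ∈ {FF Jj, Ff Jj}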